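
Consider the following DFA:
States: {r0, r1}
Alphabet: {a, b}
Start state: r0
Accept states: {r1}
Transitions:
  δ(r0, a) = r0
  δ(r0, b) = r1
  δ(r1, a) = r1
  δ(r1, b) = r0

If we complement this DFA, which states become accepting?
Complement accept states = All states \ Original accept states
= {r0, r1} \ {r1}
{r0}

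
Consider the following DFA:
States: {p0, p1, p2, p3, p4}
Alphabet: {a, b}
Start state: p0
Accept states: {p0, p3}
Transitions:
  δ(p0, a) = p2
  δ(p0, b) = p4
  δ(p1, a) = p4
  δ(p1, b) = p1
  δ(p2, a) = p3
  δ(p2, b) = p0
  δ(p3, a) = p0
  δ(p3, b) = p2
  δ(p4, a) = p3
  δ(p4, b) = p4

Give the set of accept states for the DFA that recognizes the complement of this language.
Complement accept states = All states \ Original accept states
= {p0, p1, p2, p3, p4} \ {p0, p3}
{p1, p2, p4}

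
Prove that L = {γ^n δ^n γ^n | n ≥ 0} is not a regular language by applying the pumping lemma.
Assume L is regular with pumping length p. Idea: pumping the first γ-block unbalances it against the other two.
Choose s = γ^p δ^p γ^p ∈ L (|s| = 3p ≥ p). By the pumping lemma, s = xyz with |xy| ≤ p, |y| > 0, so y = γ^k with k ≥ 1, inside the first γ-block. Then xy²z = γ^(p+k) δ^p γ^p. The first block has length p+k ≠ p, so the three block lengths are no longer equal and xy²z ∉ L.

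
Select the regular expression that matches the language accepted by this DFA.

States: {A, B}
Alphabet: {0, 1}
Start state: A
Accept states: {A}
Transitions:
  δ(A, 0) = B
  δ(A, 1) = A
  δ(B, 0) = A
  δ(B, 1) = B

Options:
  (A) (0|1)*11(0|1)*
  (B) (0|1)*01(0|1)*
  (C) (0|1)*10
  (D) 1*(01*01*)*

Check each option against the DFA on short strings; one disagreement eliminates an option:
  (A) (0|1)*11(0|1)*: on ε the DFA stays in A and accepts (A ∈ Accept), but the regex does not match it → eliminate
  (B) (0|1)*01(0|1)*: on ε the DFA stays in A and accepts (A ∈ Accept), but the regex does not match it → eliminate
  (C) (0|1)*10: on ε the DFA stays in A and accepts (A ∈ Accept), but the regex does not match it → eliminate
  (D) 1*(01*01*)*: agrees with the DFA on every string of length ≤ 6
Only (D) is consistent with the DFA.
(D) 1*(01*01*)*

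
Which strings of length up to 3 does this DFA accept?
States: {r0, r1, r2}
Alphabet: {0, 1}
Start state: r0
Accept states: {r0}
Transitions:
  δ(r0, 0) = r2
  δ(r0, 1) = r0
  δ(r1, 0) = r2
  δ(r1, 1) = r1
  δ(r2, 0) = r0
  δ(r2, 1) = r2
ε, 1, 00, 11, 001, 010, 100, 111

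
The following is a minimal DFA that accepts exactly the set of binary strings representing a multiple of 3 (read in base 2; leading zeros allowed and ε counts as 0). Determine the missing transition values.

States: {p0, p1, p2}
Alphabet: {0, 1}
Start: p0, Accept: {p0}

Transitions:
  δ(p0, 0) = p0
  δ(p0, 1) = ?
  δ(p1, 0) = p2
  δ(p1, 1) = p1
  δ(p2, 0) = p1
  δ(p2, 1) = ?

From the language and accept set, identify what each state tracks — p0: value ≡ 0 (mod 3); p1: value ≡ 2 (mod 3); p2: value ≡ 1 (mod 3).
Each missing δ(q, a) is the state matching the new tracked value after reading a.
δ(p0, 1) = p2; δ(p2, 1) = p0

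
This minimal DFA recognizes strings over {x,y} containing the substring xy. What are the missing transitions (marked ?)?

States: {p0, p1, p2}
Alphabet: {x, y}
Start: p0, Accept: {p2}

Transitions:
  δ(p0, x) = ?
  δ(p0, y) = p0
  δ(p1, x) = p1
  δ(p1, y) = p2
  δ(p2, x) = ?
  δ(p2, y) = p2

From the language and accept set, identify what each state tracks — p0: no x seen yet; p1: seen a x, waiting for y; p2: substring xy seen.
Each missing δ(q, a) is the state matching the new tracked value after reading a.
δ(p0, x) = p1; δ(p2, x) = p2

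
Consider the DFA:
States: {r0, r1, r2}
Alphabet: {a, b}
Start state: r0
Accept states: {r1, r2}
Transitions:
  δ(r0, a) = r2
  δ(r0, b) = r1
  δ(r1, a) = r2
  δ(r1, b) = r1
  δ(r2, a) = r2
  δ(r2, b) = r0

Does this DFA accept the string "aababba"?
Processing string "aababba":
  r0 --a--> r2
  r2 --a--> r2
  r2 --b--> r0
  r0 --a--> r2
  r2 --b--> r0
  r0 --b--> r1
  r1 --a--> r2
Final state: r2
Accept states: {r1, r2}
Yes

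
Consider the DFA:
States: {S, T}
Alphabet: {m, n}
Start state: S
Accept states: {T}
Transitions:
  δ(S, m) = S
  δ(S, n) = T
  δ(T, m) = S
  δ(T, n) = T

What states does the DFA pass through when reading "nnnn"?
read 'n': S → T
  read 'n': T → T
  read 'n': T → T
  read 'n': T → T
S -> T -> T -> T -> T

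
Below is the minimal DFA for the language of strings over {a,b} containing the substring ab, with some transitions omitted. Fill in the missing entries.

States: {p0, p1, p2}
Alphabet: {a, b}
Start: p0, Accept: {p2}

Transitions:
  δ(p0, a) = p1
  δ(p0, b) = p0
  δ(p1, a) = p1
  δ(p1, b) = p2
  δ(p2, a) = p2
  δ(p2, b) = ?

From the language and accept set, identify what each state tracks — p0: no a seen yet; p1: seen a a, waiting for b; p2: substring ab seen.
Each missing δ(q, a) is the state matching the new tracked value after reading a.
δ(p2, b) = p2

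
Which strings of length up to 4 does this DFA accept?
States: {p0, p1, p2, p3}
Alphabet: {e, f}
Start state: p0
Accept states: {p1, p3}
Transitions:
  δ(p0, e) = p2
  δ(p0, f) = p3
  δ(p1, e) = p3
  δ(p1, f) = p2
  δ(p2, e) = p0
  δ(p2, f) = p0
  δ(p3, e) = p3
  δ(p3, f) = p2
f, fe, eef, eff, fee, eefe, effe, feee, ffef, ffff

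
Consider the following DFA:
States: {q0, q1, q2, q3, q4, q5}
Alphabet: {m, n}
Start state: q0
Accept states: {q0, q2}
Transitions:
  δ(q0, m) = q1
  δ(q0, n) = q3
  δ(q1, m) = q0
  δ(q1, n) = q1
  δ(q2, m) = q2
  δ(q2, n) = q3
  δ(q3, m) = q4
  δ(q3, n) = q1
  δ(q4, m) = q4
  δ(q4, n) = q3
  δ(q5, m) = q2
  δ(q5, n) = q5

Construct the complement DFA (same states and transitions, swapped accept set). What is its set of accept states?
Complement accept states = All states \ Original accept states
= {q0, q1, q2, q3, q4, q5} \ {q0, q2}
{q1, q3, q4, q5}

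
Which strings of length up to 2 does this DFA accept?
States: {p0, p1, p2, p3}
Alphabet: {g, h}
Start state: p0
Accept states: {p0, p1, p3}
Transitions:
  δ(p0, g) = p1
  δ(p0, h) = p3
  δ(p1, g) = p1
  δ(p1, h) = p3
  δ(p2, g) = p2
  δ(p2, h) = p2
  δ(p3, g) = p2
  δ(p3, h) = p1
ε, g, h, gg, gh, hh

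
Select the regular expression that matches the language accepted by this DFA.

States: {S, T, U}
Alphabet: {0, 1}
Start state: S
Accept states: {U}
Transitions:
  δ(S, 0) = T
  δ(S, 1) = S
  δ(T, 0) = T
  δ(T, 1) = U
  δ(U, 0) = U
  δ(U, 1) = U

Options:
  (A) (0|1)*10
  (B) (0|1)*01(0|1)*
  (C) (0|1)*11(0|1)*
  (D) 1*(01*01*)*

Check each option against the DFA on short strings; one disagreement eliminates an option:
  (A) (0|1)*10: on '01' the DFA goes S → T → U and accepts (U ∈ Accept), but the regex does not match it → eliminate
  (B) (0|1)*01(0|1)*: agrees with the DFA on every string of length ≤ 6
  (C) (0|1)*11(0|1)*: on '01' the DFA goes S → T → U and accepts (U ∈ Accept), but the regex does not match it → eliminate
  (D) 1*(01*01*)*: on ε the DFA stays in S and rejects (S ∉ Accept), but the regex matches it → eliminate
Only (B) is consistent with the DFA.
(B) (0|1)*01(0|1)*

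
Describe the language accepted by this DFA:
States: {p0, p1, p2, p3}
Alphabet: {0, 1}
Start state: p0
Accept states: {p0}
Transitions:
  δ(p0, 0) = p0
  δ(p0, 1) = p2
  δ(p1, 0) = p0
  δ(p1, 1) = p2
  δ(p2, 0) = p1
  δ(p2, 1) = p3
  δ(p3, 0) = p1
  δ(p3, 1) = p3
Testing a few strings:
  '110' → reject
  '00' → accept
  '011' → reject
  '11' → reject
State roles: p0=value ≡ 0 (mod 4); p1=value ≡ 2 (mod 4); p2=value ≡ 1 (mod 4); p3=value ≡ 3 (mod 4)
All binary strings representing a multiple of 4 (read in base 2; leading zeros allowed and ε counts as 0)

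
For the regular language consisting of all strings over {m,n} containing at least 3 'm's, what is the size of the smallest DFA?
By Myhill–Nerode, count the distinguishable equivalence classes: 4 classes — having seen 0, 1, 2, or ≥3 copies of 'm'; any two classes i < j (j ≤ 3) are distinguished by the string m^(3−j), which takes class j to 3 copies (accepted) but leaves class i below 3 (rejected).
4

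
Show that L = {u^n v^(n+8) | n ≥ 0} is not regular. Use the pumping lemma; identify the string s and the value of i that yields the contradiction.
Assume L is regular with pumping length p. Idea: pumping the u-block breaks the fixed offset of 8.
Choose s = u^p v^(p+8) ∈ L. By the pumping lemma, s = xyz with |xy| ≤ p, |y| > 0, so y = u^k with k ≥ 1. Then xy²z = u^(p+k) v^(p+8). For this to be in L we would need p+8 = (p+k)+8, i.e. k = 0, contradicting k ≥ 1. So xy²z ∉ L.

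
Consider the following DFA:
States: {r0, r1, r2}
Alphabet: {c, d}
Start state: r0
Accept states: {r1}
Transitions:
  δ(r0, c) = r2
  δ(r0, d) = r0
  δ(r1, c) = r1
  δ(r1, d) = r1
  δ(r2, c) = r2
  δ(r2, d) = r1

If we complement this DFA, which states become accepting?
Complement accept states = All states \ Original accept states
= {r0, r1, r2} \ {r1}
{r0, r2}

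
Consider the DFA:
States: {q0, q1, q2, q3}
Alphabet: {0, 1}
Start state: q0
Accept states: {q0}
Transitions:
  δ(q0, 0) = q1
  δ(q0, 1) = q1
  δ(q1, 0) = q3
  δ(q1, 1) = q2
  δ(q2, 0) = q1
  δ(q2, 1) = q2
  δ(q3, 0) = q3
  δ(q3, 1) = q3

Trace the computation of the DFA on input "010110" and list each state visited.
read '0': q0 → q1
  read '1': q1 → q2
  read '0': q2 → q1
  read '1': q1 → q2
  read '1': q2 → q2
  read '0': q2 → q1
q0 -> q1 -> q2 -> q1 -> q2 -> q2 -> q1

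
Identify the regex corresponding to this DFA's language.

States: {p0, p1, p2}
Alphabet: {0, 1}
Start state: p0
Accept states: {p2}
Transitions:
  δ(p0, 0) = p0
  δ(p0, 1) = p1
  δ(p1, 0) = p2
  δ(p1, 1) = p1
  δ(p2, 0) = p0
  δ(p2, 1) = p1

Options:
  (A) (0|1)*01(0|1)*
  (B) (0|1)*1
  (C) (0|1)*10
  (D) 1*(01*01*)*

Check each option against the DFA on short strings; one disagreement eliminates an option:
  (A) (0|1)*01(0|1)*: on '01' the DFA goes p0 → p0 → p1 and rejects (p1 ∉ Accept), but the regex matches it → eliminate
  (B) (0|1)*1: on '1' the DFA goes p0 → p1 and rejects (p1 ∉ Accept), but the regex matches it → eliminate
  (C) (0|1)*10: agrees with the DFA on every string of length ≤ 6
  (D) 1*(01*01*)*: on ε the DFA stays in p0 and rejects (p0 ∉ Accept), but the regex matches it → eliminate
Only (C) is consistent with the DFA.
(C) (0|1)*10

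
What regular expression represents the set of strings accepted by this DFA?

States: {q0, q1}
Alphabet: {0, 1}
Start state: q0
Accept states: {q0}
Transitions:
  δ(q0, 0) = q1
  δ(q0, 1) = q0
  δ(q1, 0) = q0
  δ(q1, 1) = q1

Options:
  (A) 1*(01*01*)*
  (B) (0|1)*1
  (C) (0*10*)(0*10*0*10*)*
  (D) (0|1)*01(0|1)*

Check each option against the DFA on short strings; one disagreement eliminates an option:
  (A) 1*(01*01*)*: agrees with the DFA on every string of length ≤ 6
  (B) (0|1)*1: on ε the DFA stays in q0 and accepts (q0 ∈ Accept), but the regex does not match it → eliminate
  (C) (0*10*)(0*10*0*10*)*: on ε the DFA stays in q0 and accepts (q0 ∈ Accept), but the regex does not match it → eliminate
  (D) (0|1)*01(0|1)*: on ε the DFA stays in q0 and accepts (q0 ∈ Accept), but the regex does not match it → eliminate
Only (A) is consistent with the DFA.
(A) 1*(01*01*)*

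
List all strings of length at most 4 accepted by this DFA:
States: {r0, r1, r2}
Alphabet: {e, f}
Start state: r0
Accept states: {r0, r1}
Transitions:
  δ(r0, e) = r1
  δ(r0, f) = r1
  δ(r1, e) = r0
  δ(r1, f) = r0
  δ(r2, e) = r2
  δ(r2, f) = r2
ε, e, f, ee, ef, fe, ff, eee, eef, efe, eff, fee, fef, ffe, fff, eeee, eeef, eefe, eeff, efee, efef, effe, efff, feee, feef, fefe, feff, ffee, ffef, fffe, ffff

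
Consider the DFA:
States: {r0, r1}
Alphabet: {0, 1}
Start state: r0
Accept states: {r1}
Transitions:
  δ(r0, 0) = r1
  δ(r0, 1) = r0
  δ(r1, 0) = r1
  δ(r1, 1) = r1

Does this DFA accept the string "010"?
Processing string "010":
  r0 --0--> r1
  r1 --1--> r1
  r1 --0--> r1
Final state: r1
Accept states: {r1}
Yes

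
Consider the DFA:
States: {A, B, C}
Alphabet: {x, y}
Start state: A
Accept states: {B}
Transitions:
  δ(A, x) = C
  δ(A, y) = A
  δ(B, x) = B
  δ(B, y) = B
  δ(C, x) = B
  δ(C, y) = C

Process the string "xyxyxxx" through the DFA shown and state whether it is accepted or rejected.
Processing string "xyxyxxx":
  A --x--> C
  C --y--> C
  C --x--> B
  B --y--> B
  B --x--> B
  B --x--> B
  B --x--> B
Final state: B
Accept states: {B}
Yes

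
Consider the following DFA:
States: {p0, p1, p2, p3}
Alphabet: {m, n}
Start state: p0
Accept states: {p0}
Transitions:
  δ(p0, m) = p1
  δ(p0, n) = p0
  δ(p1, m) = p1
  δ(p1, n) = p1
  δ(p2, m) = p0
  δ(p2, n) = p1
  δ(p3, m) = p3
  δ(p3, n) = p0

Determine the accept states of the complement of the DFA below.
Complement accept states = All states \ Original accept states
= {p0, p1, p2, p3} \ {p0}
{p1, p2, p3}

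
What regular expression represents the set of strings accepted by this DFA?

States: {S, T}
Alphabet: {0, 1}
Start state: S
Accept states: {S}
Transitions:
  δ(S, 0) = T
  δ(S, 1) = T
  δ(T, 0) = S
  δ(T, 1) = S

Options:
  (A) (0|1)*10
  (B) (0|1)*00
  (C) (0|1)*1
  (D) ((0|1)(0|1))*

Check each option against the DFA on short strings; one disagreement eliminates an option:
  (A) (0|1)*10: on ε the DFA stays in S and accepts (S ∈ Accept), but the regex does not match it → eliminate
  (B) (0|1)*00: on ε the DFA stays in S and accepts (S ∈ Accept), but the regex does not match it → eliminate
  (C) (0|1)*1: on ε the DFA stays in S and accepts (S ∈ Accept), but the regex does not match it → eliminate
  (D) ((0|1)(0|1))*: agrees with the DFA on every string of length ≤ 6
Only (D) is consistent with the DFA.
(D) ((0|1)(0|1))*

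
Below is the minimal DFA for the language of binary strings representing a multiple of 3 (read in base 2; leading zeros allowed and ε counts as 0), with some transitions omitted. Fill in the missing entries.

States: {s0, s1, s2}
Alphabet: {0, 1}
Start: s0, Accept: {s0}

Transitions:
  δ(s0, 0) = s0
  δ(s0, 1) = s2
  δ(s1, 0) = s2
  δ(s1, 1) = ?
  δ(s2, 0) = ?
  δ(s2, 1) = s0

From the language and accept set, identify what each state tracks — s0: value ≡ 0 (mod 3); s1: value ≡ 2 (mod 3); s2: value ≡ 1 (mod 3).
Each missing δ(q, a) is the state matching the new tracked value after reading a.
δ(s1, 1) = s1; δ(s2, 0) = s1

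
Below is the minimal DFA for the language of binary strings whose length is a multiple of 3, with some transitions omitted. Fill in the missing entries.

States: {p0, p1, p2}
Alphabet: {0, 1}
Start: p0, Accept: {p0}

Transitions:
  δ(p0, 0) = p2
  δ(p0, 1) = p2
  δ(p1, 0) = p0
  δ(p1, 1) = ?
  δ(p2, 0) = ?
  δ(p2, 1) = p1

From the language and accept set, identify what each state tracks — p0: length ≡ 0 (mod 3); p1: length ≡ 2 (mod 3); p2: length ≡ 1 (mod 3).
Each missing δ(q, a) is the state matching the new tracked value after reading a.
δ(p1, 1) = p0; δ(p2, 0) = p1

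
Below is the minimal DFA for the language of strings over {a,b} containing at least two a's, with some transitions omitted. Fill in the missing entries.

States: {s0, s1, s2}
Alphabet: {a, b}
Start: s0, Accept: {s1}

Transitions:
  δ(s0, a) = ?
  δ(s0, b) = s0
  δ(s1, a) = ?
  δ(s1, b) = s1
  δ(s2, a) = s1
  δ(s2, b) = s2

From the language and accept set, identify what each state tracks — s0: zero a's seen; s1: ≥ two a's seen; s2: one a seen.
Each missing δ(q, a) is the state matching the new tracked value after reading a.
δ(s0, a) = s2; δ(s1, a) = s1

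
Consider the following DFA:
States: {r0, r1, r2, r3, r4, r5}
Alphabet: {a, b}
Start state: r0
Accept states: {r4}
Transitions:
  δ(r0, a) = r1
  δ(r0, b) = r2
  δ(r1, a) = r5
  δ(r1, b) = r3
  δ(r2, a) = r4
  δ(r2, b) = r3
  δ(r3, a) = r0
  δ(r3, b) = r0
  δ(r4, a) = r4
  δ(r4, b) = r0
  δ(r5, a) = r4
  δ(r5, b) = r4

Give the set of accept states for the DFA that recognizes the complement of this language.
Complement accept states = All states \ Original accept states
= {r0, r1, r2, r3, r4, r5} \ {r4}
{r0, r1, r2, r3, r5}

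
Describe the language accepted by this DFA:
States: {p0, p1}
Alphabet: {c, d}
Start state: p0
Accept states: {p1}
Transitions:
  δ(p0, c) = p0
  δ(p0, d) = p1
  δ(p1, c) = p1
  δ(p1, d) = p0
Testing a few strings:
  'ccc' → reject
  'dd' → reject
  'cd' → accept
  'c' → reject
State roles: p0=even number of d's so far; p1=odd number of d's so far
All strings over {c,d} with an odd number of d's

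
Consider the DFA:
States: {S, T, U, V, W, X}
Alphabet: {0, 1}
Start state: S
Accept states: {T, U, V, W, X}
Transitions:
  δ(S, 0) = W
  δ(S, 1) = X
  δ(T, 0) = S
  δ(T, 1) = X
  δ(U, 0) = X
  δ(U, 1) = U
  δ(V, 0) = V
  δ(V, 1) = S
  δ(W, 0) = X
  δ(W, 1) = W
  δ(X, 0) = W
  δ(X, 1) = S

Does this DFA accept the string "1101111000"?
Processing string "1101111000":
  S --1--> X
  X --1--> S
  S --0--> W
  W --1--> W
  W --1--> W
  W --1--> W
  W --1--> W
  W --0--> X
  X --0--> W
  W --0--> X
Final state: X
Accept states: {T, U, V, W, X}
Yes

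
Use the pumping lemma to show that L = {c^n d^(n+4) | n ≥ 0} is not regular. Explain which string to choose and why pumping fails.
Assume L is regular with pumping length p. Idea: pumping the c-block breaks the fixed offset of 4.
Choose s = c^p d^(p+4) ∈ L. By the pumping lemma, s = xyz with |xy| ≤ p, |y| > 0, so y = c^k with k ≥ 1. Then xy²z = c^(p+k) d^(p+4). For this to be in L we would need p+4 = (p+k)+4, i.e. k = 0, contradicting k ≥ 1. So xy²z ∉ L.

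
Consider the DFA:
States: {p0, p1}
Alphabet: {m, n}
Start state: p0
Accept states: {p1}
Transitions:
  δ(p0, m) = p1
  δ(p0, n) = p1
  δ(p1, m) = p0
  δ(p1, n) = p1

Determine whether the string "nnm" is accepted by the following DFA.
Processing string "nnm":
  p0 --n--> p1
  p1 --n--> p1
  p1 --m--> p0
Final state: p0
Accept states: {p1}
No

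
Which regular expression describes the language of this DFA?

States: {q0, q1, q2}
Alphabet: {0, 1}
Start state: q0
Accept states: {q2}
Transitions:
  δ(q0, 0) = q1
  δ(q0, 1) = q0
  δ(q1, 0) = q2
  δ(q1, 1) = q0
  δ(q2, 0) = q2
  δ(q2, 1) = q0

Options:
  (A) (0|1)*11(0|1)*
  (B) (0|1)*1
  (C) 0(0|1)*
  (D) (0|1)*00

Check each option against the DFA on short strings; one disagreement eliminates an option:
  (A) (0|1)*11(0|1)*: on '00' the DFA goes q0 → q1 → q2 and accepts (q2 ∈ Accept), but the regex does not match it → eliminate
  (B) (0|1)*1: on '1' the DFA goes q0 → q0 and rejects (q0 ∉ Accept), but the regex matches it → eliminate
  (C) 0(0|1)*: on '0' the DFA goes q0 → q1 and rejects (q1 ∉ Accept), but the regex matches it → eliminate
  (D) (0|1)*00: agrees with the DFA on every string of length ≤ 6
Only (D) is consistent with the DFA.
(D) (0|1)*00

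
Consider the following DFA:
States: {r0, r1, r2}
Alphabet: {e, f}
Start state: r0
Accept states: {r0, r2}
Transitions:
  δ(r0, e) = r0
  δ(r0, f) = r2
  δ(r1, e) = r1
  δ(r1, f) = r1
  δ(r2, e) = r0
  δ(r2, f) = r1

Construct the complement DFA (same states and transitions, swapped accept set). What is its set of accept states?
Complement accept states = All states \ Original accept states
= {r0, r1, r2} \ {r0, r2}
{r1}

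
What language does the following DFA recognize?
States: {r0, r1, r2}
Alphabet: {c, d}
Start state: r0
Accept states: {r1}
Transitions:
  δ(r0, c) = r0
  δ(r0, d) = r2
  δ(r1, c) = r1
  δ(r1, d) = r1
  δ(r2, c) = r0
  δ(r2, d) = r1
Testing a few strings:
  'cddc' → accept
  'cddd' → accept
  'dc' → reject
  'ccdd' → accept
State roles: r0=no progress toward dd; r1=substring dd seen; r2=one trailing d
All strings over {c,d} containing the substring dd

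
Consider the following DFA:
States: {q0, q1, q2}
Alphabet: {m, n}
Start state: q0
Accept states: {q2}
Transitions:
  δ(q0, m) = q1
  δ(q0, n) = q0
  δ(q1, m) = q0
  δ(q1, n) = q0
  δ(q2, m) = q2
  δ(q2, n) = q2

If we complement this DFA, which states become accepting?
Complement accept states = All states \ Original accept states
= {q0, q1, q2} \ {q2}
{q0, q1}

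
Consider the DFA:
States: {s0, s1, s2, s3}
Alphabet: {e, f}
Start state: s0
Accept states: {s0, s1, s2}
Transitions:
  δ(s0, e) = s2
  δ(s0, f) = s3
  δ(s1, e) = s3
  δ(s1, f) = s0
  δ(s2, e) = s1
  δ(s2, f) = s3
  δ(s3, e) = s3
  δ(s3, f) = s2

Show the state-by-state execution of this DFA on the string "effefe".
read 'e': s0 → s2
  read 'f': s2 → s3
  read 'f': s3 → s2
  read 'e': s2 → s1
  read 'f': s1 → s0
  read 'e': s0 → s2
s0 -> s2 -> s3 -> s2 -> s1 -> s0 -> s2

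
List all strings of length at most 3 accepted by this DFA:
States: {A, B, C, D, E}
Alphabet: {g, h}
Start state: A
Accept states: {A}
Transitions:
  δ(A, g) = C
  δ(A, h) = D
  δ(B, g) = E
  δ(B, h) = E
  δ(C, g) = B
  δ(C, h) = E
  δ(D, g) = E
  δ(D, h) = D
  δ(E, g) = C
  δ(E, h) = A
ε, ghh, hgh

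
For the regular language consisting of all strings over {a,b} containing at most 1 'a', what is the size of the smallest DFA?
By Myhill–Nerode, count the distinguishable equivalence classes: 3 classes — having seen 0, 1, or >1 copies of 'a'; counts 0 through 1 are accepting and >1 is dead.
3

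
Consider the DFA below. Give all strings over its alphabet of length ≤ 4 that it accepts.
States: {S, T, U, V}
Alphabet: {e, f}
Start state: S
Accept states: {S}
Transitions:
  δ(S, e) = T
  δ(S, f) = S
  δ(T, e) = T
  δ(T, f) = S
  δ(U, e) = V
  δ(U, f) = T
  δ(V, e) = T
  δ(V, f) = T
ε, f, ef, ff, eef, eff, fef, fff, eeef, eeff, efef, efff, feef, feff, ffef, ffff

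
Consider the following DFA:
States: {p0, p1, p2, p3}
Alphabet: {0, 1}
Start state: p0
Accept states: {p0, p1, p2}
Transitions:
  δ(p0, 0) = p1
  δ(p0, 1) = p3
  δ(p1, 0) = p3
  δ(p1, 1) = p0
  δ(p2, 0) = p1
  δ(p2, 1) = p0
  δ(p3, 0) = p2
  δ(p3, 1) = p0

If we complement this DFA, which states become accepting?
Complement accept states = All states \ Original accept states
= {p0, p1, p2, p3} \ {p0, p1, p2}
{p3}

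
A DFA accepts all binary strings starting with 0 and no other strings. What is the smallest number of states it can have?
By Myhill–Nerode, count the distinguishable equivalence classes: three classes — empty / started with 0 / started with 1 (dead).
3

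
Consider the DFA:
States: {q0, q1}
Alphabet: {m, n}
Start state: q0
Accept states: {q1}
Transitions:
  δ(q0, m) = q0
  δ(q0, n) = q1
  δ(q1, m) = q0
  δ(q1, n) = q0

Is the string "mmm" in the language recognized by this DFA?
Processing string "mmm":
  q0 --m--> q0
  q0 --m--> q0
  q0 --m--> q0
Final state: q0
Accept states: {q1}
No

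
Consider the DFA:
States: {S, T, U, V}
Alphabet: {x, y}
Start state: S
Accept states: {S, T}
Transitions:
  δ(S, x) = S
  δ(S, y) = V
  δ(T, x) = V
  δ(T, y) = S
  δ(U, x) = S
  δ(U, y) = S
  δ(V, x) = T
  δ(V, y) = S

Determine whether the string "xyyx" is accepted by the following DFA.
Processing string "xyyx":
  S --x--> S
  S --y--> V
  V --y--> S
  S --x--> S
Final state: S
Accept states: {S, T}
Yes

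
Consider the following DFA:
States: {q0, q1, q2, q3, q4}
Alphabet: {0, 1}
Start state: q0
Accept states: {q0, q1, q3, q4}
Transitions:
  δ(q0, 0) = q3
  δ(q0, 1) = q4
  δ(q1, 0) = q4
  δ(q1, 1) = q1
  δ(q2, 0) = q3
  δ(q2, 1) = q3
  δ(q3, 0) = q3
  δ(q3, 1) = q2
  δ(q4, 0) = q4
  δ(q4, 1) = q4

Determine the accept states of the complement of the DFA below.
Complement accept states = All states \ Original accept states
= {q0, q1, q2, q3, q4} \ {q0, q1, q3, q4}
{q2}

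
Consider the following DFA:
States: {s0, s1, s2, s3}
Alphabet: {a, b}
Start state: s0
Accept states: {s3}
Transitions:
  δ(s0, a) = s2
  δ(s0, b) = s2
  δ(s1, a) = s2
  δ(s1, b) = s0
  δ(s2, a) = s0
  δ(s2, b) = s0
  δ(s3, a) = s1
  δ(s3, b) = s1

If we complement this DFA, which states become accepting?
Complement accept states = All states \ Original accept states
= {s0, s1, s2, s3} \ {s3}
{s0, s1, s2}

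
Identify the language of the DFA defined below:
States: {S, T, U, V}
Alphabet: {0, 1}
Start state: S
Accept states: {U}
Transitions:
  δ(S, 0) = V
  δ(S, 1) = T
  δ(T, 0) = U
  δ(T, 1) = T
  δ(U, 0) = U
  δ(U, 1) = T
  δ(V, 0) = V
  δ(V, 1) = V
Testing a few strings:
  '00' → reject
  '101' → reject
  '0100' → reject
  '0' → reject
State roles: S=no input read; T=started with 1, last symbol 1; U=started with 1, last symbol 0; V=started with 0 (dead)
All binary strings that start with 1 and end with 0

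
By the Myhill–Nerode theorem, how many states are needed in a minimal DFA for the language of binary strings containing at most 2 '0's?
By Myhill–Nerode, count the distinguishable equivalence classes: 4 classes — having seen 0, 1, 2, or >2 copies of '0'; counts 0 through 2 are accepting and >2 is dead.
4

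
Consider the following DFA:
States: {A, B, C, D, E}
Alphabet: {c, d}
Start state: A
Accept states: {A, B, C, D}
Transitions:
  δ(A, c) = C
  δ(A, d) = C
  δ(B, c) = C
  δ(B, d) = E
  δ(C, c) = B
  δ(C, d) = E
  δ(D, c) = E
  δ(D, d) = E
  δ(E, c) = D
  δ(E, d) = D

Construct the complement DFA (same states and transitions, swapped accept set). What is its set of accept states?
Complement accept states = All states \ Original accept states
= {A, B, C, D, E} \ {A, B, C, D}
{E}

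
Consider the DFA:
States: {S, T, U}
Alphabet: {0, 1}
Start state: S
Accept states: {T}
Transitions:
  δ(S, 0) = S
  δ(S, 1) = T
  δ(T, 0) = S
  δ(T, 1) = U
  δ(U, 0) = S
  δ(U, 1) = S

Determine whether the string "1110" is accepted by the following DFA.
Processing string "1110":
  S --1--> T
  T --1--> U
  U --1--> S
  S --0--> S
Final state: S
Accept states: {T}
No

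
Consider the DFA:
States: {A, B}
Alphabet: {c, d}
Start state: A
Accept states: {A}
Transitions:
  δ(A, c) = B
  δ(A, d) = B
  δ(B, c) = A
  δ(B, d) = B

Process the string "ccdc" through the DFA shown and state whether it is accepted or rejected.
Processing string "ccdc":
  A --c--> B
  B --c--> A
  A --d--> B
  B --c--> A
Final state: A
Accept states: {A}
Yes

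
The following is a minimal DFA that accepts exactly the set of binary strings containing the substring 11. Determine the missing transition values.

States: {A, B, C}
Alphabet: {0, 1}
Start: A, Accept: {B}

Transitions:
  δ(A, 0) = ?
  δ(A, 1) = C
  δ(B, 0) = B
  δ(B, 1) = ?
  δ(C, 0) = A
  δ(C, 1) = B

From the language and accept set, identify what each state tracks — A: no progress toward 11; B: substring 11 seen; C: one trailing 1.
Each missing δ(q, a) is the state matching the new tracked value after reading a.
δ(A, 0) = A; δ(B, 1) = B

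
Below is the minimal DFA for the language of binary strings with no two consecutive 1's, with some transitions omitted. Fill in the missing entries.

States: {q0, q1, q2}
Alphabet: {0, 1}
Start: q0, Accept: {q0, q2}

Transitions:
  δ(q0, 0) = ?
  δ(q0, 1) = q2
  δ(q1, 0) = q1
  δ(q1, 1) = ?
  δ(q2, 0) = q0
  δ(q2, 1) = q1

From the language and accept set, identify what each state tracks — q0: last symbol not 1 (ok); q1: saw 11 (dead); q2: last symbol 1 (ok).
Each missing δ(q, a) is the state matching the new tracked value after reading a.
δ(q0, 0) = q0; δ(q1, 1) = q1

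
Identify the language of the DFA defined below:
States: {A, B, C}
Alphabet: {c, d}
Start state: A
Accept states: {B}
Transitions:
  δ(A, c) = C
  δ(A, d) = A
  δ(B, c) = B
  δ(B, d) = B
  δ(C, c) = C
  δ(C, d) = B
Testing a few strings:
  'cdd' → accept
  'cdcd' → accept
  'cddc' → accept
  'dcdd' → accept
State roles: A=no c seen yet; B=substring cd seen; C=seen a c, waiting for d
All strings over {c,d} containing the substring cd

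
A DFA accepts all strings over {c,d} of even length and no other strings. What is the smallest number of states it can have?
By Myhill–Nerode, count the distinguishable equivalence classes: two classes — parity of the length.
2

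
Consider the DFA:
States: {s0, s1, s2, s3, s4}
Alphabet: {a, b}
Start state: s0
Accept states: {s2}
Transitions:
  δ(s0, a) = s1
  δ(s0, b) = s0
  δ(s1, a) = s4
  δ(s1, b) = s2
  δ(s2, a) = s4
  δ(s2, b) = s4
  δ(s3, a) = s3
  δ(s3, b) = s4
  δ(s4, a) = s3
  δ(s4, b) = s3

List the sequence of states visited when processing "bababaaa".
read 'b': s0 → s0
  read 'a': s0 → s1
  read 'b': s1 → s2
  read 'a': s2 → s4
  read 'b': s4 → s3
  read 'a': s3 → s3
  read 'a': s3 → s3
  read 'a': s3 → s3
s0 -> s0 -> s1 -> s2 -> s4 -> s3 -> s3 -> s3 -> s3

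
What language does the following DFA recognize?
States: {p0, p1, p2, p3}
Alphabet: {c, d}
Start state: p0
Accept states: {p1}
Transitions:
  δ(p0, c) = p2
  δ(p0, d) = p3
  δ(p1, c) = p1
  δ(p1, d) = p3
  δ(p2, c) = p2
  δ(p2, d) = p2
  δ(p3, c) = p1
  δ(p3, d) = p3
Testing a few strings:
  'ccd' → reject
  'c' → reject
  'cdc' → reject
  'ddd' → reject
State roles: p0=no input read; p1=started with d, last symbol c; p2=started with c (dead); p3=started with d, last symbol d
All strings over {c,d} that start with d and end with c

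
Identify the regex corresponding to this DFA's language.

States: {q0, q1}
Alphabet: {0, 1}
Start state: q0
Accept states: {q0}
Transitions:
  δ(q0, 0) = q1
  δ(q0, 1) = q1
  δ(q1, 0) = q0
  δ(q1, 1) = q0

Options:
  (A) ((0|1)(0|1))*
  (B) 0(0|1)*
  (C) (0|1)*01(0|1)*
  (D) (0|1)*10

Check each option against the DFA on short strings; one disagreement eliminates an option:
  (A) ((0|1)(0|1))*: agrees with the DFA on every string of length ≤ 6
  (B) 0(0|1)*: on ε the DFA stays in q0 and accepts (q0 ∈ Accept), but the regex does not match it → eliminate
  (C) (0|1)*01(0|1)*: on ε the DFA stays in q0 and accepts (q0 ∈ Accept), but the regex does not match it → eliminate
  (D) (0|1)*10: on ε the DFA stays in q0 and accepts (q0 ∈ Accept), but the regex does not match it → eliminate
Only (A) is consistent with the DFA.
(A) ((0|1)(0|1))*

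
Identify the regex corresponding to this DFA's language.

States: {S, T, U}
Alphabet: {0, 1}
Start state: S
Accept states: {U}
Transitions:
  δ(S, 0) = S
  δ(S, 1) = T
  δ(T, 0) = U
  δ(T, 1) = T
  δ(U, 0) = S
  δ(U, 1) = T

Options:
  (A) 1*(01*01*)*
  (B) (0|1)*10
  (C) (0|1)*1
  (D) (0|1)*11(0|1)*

Check each option against the DFA on short strings; one disagreement eliminates an option:
  (A) 1*(01*01*)*: on ε the DFA stays in S and rejects (S ∉ Accept), but the regex matches it → eliminate
  (B) (0|1)*10: agrees with the DFA on every string of length ≤ 6
  (C) (0|1)*1: on '1' the DFA goes S → T and rejects (T ∉ Accept), but the regex matches it → eliminate
  (D) (0|1)*11(0|1)*: on '10' the DFA goes S → T → U and accepts (U ∈ Accept), but the regex does not match it → eliminate
Only (B) is consistent with the DFA.
(B) (0|1)*10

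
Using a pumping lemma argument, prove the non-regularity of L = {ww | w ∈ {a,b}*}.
Assume L is regular with pumping length p. Idea: pumping the leading a-block breaks the equality of the two halves.
Choose s = a^p b a^p b ∈ L (with w = a^p b). |s| = 2p+2 ≥ p. By the pumping lemma, s = xyz with |xy| ≤ p, |y| > 0, so y = a^k with k ≥ 1, in the first a-block. Then xy²z = a^(p+k) b a^p b, of length 2p+2+k. If k is odd this length is odd, so it cannot be of the form ww. If k is even, each half has length p+1+k/2 ≤ p+k, so the first half lies entirely inside the leading a-block and contains no b, while the second half ends in b; the halves differ. Either way xy²z ∉ L.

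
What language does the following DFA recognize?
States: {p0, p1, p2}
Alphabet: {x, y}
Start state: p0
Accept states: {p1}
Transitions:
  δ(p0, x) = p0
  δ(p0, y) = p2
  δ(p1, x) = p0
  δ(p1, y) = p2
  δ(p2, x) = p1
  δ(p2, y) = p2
Testing a few strings:
  'y' → reject
  'xy' → reject
  'xyy' → reject
  'xyx' → accept
State roles: p0=no suffix match; p1=suffix is yx; p2=one trailing y
All strings over {x,y} ending with yx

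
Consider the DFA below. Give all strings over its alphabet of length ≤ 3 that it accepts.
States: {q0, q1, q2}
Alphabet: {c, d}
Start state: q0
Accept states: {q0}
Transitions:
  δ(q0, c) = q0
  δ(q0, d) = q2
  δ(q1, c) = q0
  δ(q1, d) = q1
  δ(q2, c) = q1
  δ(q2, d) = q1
ε, c, cc, ccc, dcc, ddc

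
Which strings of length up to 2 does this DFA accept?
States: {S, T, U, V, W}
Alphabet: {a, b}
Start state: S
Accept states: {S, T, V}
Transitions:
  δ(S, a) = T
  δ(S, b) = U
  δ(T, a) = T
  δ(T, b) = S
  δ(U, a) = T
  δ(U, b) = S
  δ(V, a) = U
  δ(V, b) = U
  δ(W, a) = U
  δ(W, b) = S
ε, a, aa, ab, ba, bb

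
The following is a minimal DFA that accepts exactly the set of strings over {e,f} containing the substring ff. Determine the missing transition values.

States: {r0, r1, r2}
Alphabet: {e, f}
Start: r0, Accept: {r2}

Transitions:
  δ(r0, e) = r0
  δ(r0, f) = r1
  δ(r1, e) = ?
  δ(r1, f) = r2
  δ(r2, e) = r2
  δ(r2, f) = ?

From the language and accept set, identify what each state tracks — r0: no progress toward ff; r1: one trailing f; r2: substring ff seen.
Each missing δ(q, a) is the state matching the new tracked value after reading a.
δ(r1, e) = r0; δ(r2, f) = r2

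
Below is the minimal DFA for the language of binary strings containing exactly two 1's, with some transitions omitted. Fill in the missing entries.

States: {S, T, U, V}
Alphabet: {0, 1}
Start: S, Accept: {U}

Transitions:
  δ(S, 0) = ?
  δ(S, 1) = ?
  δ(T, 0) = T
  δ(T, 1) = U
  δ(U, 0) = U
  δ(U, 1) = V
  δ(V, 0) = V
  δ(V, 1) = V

From the language and accept set, identify what each state tracks — S: zero 1's; T: one 1; U: two 1's; V: ≥ three 1's (dead).
Each missing δ(q, a) is the state matching the new tracked value after reading a.
δ(S, 0) = S; δ(S, 1) = T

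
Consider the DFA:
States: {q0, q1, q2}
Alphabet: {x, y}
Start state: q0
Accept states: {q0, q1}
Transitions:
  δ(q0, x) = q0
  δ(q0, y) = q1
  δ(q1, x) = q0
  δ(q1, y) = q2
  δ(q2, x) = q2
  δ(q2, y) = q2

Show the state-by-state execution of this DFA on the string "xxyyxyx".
read 'x': q0 → q0
  read 'x': q0 → q0
  read 'y': q0 → q1
  read 'y': q1 → q2
  read 'x': q2 → q2
  read 'y': q2 → q2
  read 'x': q2 → q2
q0 -> q0 -> q0 -> q1 -> q2 -> q2 -> q2 -> q2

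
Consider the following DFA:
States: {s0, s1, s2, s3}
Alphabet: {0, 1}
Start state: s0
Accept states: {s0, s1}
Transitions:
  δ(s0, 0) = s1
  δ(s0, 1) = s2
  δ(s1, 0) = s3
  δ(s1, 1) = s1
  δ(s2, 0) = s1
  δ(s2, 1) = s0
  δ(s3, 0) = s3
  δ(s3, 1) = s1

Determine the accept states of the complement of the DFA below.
Complement accept states = All states \ Original accept states
= {s0, s1, s2, s3} \ {s0, s1}
{s2, s3}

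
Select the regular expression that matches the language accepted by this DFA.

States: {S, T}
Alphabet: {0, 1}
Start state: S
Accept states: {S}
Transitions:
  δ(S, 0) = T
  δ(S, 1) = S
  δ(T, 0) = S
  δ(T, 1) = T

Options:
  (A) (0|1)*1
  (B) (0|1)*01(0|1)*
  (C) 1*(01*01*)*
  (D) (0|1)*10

Check each option against the DFA on short strings; one disagreement eliminates an option:
  (A) (0|1)*1: on ε the DFA stays in S and accepts (S ∈ Accept), but the regex does not match it → eliminate
  (B) (0|1)*01(0|1)*: on ε the DFA stays in S and accepts (S ∈ Accept), but the regex does not match it → eliminate
  (C) 1*(01*01*)*: agrees with the DFA on every string of length ≤ 6
  (D) (0|1)*10: on ε the DFA stays in S and accepts (S ∈ Accept), but the regex does not match it → eliminate
Only (C) is consistent with the DFA.
(C) 1*(01*01*)*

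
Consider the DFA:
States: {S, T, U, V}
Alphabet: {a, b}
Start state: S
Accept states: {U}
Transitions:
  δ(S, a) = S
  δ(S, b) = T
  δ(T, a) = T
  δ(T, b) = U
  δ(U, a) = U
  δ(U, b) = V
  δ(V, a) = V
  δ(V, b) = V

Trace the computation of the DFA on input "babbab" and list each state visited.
read 'b': S → T
  read 'a': T → T
  read 'b': T → U
  read 'b': U → V
  read 'a': V → V
  read 'b': V → V
S -> T -> T -> U -> V -> V -> V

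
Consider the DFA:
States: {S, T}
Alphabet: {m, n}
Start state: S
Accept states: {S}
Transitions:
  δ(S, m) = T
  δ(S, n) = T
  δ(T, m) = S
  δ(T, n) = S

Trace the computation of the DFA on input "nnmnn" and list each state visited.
read 'n': S → T
  read 'n': T → S
  read 'm': S → T
  read 'n': T → S
  read 'n': S → T
S -> T -> S -> T -> S -> T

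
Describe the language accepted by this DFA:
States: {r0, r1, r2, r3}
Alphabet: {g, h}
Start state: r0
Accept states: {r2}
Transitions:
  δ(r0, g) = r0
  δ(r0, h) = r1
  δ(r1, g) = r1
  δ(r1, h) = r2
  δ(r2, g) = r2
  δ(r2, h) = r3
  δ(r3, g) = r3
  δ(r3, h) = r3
Testing a few strings:
  'ghh' → accept
  'gg' → reject
  'hh' → accept
  'h' → reject
State roles: r0=zero h's; r1=one h; r2=two h's; r3=≥ three h's (dead)
All strings over {g,h} containing exactly two h's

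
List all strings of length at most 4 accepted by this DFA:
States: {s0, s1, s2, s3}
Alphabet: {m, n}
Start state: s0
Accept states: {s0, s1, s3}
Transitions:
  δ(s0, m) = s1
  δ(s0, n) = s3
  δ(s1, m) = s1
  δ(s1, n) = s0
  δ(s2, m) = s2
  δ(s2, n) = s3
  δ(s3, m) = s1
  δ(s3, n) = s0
ε, m, n, mm, mn, nm, nn, mmm, mmn, mnm, mnn, nmm, nmn, nnm, nnn, mmmm, mmmn, mmnm, mmnn, mnmm, mnmn, mnnm, mnnn, nmmm, nmmn, nmnm, nmnn, nnmm, nnmn, nnnm, nnnn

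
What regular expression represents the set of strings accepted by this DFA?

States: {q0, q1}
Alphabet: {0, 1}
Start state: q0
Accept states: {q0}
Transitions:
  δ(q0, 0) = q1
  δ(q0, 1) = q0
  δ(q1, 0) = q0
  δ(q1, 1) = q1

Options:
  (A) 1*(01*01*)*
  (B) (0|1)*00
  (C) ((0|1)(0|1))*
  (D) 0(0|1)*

Check each option against the DFA on short strings; one disagreement eliminates an option:
  (A) 1*(01*01*)*: agrees with the DFA on every string of length ≤ 6
  (B) (0|1)*00: on ε the DFA stays in q0 and accepts (q0 ∈ Accept), but the regex does not match it → eliminate
  (C) ((0|1)(0|1))*: on '1' the DFA goes q0 → q0 and accepts (q0 ∈ Accept), but the regex does not match it → eliminate
  (D) 0(0|1)*: on ε the DFA stays in q0 and accepts (q0 ∈ Accept), but the regex does not match it → eliminate
Only (A) is consistent with the DFA.
(A) 1*(01*01*)*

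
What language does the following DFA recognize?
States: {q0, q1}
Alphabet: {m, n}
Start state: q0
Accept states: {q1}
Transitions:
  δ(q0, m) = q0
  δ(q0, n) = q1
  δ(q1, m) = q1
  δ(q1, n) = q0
Testing a few strings:
  'nnm' → reject
  'n' → accept
  'mmm' → reject
  'm' → reject
State roles: q0=even number of n's so far; q1=odd number of n's so far
All strings over {m,n} with an odd number of n's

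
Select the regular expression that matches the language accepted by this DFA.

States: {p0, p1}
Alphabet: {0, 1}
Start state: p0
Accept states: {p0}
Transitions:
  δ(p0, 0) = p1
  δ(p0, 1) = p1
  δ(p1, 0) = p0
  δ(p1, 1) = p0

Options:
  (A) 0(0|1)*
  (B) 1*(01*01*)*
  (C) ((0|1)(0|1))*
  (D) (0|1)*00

Check each option against the DFA on short strings; one disagreement eliminates an option:
  (A) 0(0|1)*: on ε the DFA stays in p0 and accepts (p0 ∈ Accept), but the regex does not match it → eliminate
  (B) 1*(01*01*)*: on '1' the DFA goes p0 → p1 and rejects (p1 ∉ Accept), but the regex matches it → eliminate
  (C) ((0|1)(0|1))*: agrees with the DFA on every string of length ≤ 6
  (D) (0|1)*00: on ε the DFA stays in p0 and accepts (p0 ∈ Accept), but the regex does not match it → eliminate
Only (C) is consistent with the DFA.
(C) ((0|1)(0|1))*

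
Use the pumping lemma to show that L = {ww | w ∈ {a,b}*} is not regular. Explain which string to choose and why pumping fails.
Assume L is regular with pumping length p. Idea: pumping the leading a-block breaks the equality of the two halves.
Choose s = a^p b a^p b ∈ L (with w = a^p b). |s| = 2p+2 ≥ p. By the pumping lemma, s = xyz with |xy| ≤ p, |y| > 0, so y = a^k with k ≥ 1, in the first a-block. Then xy²z = a^(p+k) b a^p b, of length 2p+2+k. If k is odd this length is odd, so it cannot be of the form ww. If k is even, each half has length p+1+k/2 ≤ p+k, so the first half lies entirely inside the leading a-block and contains no b, while the second half ends in b; the halves differ. Either way xy²z ∉ L.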